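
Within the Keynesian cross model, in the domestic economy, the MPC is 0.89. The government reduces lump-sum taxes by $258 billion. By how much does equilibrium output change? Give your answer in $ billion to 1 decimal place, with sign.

+$2,087.5 billion

A lump-sum tax change of −$258 billion shifts disposable income by +$258 billion; first-round consumption changes by −c × ΔT = −0.89 × (−$258 billion) = +$229.62 billion.
Expenditure multiplier = 1/(1 − MPC) = 1/(1 − 0.89) = 1/0.11 ≈ 9.091.
The tax multiplier is −c × k ≈ −8.091, so ΔY = k × (−c·ΔT) = (+$229.62 billion) / 0.11 ≈ +$2,087.5 billion.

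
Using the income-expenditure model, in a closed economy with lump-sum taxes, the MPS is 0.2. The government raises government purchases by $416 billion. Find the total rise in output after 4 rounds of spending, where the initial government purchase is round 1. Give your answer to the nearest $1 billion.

MPC = 1 − MPS = 1 − 0.2 = 0.8.
Round 1 adds ΔG = $416 billion; each later round is MPC = 0.8 times the previous.
After 4 rounds: 416 + 332.8 + 266.24 + 212.992 = ΔG·(1 − c^4)/(1 − c) = 416 × (1 − 0.4096)/0.2 ≈ $1,228 billion.

$1,228 billion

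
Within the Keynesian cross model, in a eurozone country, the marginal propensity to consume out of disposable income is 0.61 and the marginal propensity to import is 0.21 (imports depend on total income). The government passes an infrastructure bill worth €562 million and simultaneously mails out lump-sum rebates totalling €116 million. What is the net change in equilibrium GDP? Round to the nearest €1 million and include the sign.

Expenditure multiplier = 1/(1 − c + m) = 1/(1 − 0.61 + 0.21) = 1/0.6 ≈ 1.667.
ΔG contributes k·ΔG = (+€562 million) / 0.6 ≈ +€936.7 million.
ΔT of −€116 million changes first-round spending by −c·ΔT = +€70.76 million, contributing k·(−c·ΔT) = (+€70.76 million) / 0.6 ≈ +€117.9 million.
Net ΔY = k(ΔG − c·ΔT) = (+€632.76 million) / 0.6 ≈ +€1,055 million.

+€1,055 million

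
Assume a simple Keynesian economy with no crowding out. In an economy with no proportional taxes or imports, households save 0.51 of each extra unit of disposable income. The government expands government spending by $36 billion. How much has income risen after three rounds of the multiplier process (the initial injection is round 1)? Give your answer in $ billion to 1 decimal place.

MPC = 1 − MPS = 1 − 0.51 = 0.49.
Round 1 adds ΔG = $36 billion; each later round is MPC = 0.49 times the previous.
After 3 rounds: 36 + 17.64 + 8.6436 = ΔG·(1 − c^3)/(1 − c) = 36 × (1 − 0.117649)/0.51 ≈ $62.3 billion.

$62.3 billion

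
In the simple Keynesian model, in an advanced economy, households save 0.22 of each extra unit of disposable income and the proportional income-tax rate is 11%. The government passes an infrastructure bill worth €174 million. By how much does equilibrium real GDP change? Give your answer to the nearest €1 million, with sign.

MPC = 1 − MPS = 1 − 0.22 = 0.78.
Spending multiplier = 1/(1 − c(1−t)) = 1/(1 − 0.78×0.89) = 1/0.3058 ≈ 3.27.
ΔY = k × ΔG = (+€174 million) / 0.3058 ≈ +€569 million.

+€569 million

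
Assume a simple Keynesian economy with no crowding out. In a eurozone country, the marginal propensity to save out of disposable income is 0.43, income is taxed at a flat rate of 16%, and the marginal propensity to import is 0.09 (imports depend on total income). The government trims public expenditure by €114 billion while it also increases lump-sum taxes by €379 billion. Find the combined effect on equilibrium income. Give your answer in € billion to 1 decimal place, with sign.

−€540.0 billion

MPC = 1 − MPS = 1 − 0.43 = 0.57.
Expenditure multiplier = 1/(1 − c(1−t) + m) = 1/(1 − 0.57×0.84 + 0.09) = 1/0.6112 ≈ 1.636.
ΔG contributes k·ΔG = (−€114 billion) / 0.6112 ≈ −€186.5 billion.
ΔT of +€379 billion changes first-round spending by −c·ΔT = −€216.03 billion, contributing k·(−c·ΔT) = (−€216.03 billion) / 0.6112 ≈ −€353.5 billion.
Net ΔY = k(ΔG − c·ΔT) = (−€330.03 billion) / 0.6112 ≈ −€540 billion.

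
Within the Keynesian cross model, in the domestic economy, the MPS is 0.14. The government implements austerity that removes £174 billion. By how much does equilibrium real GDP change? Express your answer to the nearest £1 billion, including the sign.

−£1,243 billion

MPC = 1 − MPS = 1 − 0.14 = 0.86.
Expenditure multiplier = 1/(1 − MPC) = 1/(1 − 0.86) = 1/0.14 ≈ 7.143.
ΔY = k × ΔG = (−£174 billion) / 0.14 ≈ −£1,243 billion.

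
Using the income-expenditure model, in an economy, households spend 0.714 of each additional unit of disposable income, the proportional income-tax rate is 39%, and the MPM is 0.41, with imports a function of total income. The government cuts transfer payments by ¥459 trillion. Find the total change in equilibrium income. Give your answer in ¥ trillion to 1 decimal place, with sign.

The transfer change shifts disposable income by −¥459 trillion, so first-round consumption changes by c·ΔTR = 0.714 × (−¥459 trillion) = −¥327.726 trillion.
Expenditure multiplier = 1/(1 − c(1−t) + m) = 1/(1 − 0.714×0.61 + 0.41) = 1/0.97446 ≈ 1.026.
The transfer multiplier is c × k ≈ 0.733, so ΔY = k × (c·ΔTR) = (−¥327.726 trillion) / 0.97446 ≈ −¥336.3 trillion.

−¥336.3 trillion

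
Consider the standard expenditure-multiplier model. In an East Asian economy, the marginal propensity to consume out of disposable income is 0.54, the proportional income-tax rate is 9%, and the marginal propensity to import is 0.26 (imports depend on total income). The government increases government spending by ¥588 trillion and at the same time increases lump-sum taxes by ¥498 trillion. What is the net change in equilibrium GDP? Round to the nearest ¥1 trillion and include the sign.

Expenditure multiplier = 1/(1 − c(1−t) + m) = 1/(1 − 0.54×0.91 + 0.26) = 1/0.7686 ≈ 1.301.
ΔG contributes k·ΔG = (+¥588 trillion) / 0.7686 ≈ +¥765 trillion.
ΔT of +¥498 trillion changes first-round spending by −c·ΔT = −¥268.92 trillion, contributing k·(−c·ΔT) = (−¥268.92 trillion) / 0.7686 ≈ −¥349.9 trillion.
Net ΔY = k(ΔG − c·ΔT) = (+¥319.08 trillion) / 0.7686 ≈ +¥415 trillion.

+¥415 trillion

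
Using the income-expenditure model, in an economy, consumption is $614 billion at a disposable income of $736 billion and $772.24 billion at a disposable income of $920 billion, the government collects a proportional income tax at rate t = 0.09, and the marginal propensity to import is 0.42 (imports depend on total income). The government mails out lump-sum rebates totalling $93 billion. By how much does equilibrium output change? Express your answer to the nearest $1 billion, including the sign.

+$125 billion

MPC = ΔC/ΔYd = (772.24 − 614)/(920 − 736) = 158.24/184 = 0.86.
A lump-sum tax change of −$93 billion shifts disposable income by +$93 billion; first-round consumption changes by −c × ΔT = −0.86 × (−$93 billion) = +$79.98 billion.
Expenditure multiplier = 1/(1 − c(1−t) + m) = 1/(1 − 0.86×0.91 + 0.42) = 1/0.6374 ≈ 1.569.
The tax multiplier is −c × k ≈ −1.349, so ΔY = k × (−c·ΔT) = (+$79.98 billion) / 0.6374 ≈ +$125 billion.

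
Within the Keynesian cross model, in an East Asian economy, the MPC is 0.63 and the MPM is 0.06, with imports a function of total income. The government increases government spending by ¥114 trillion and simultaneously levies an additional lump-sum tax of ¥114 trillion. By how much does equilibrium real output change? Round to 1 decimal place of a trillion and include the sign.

+¥98.1 trillion

Expenditure multiplier = 1/(1 − c + m) = 1/(1 − 0.63 + 0.06) = 1/0.43 ≈ 2.326.
ΔG contributes k·ΔG = (+¥114 trillion) / 0.43 ≈ +¥265.1 trillion.
ΔT of +¥114 trillion changes first-round spending by −c·ΔT = −¥71.82 trillion, contributing k·(−c·ΔT) = (−¥71.82 trillion) / 0.43 ≈ −¥167 trillion.
Net ΔY = k(ΔG − c·ΔT) = (+¥42.18 trillion) / 0.43 ≈ +¥98.1 trillion.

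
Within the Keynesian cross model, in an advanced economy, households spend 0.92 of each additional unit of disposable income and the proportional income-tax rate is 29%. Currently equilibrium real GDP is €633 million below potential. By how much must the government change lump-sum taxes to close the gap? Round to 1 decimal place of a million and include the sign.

−€238.6 million

Spending multiplier = 1/(1 − c(1−t)) = 1/(1 − 0.92×0.71) = 1/0.3468 ≈ 2.884.
Tax multiplier = −c·k = −0.92/0.3468 ≈ −2.653. Need ΔY = +€633 million, so ΔT = ΔY/(−c·k) = −(+€633 million) × 0.3468 / 0.92 ≈ −€238.6 million.
The government should cut lump-sum taxes by €238.6 million.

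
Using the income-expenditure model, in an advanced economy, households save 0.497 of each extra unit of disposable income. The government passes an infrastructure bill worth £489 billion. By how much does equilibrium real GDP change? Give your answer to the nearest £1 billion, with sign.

+£984 billion

MPC = 1 − MPS = 1 − 0.497 = 0.503.
Spending multiplier = 1/(1 − MPC) = 1/(1 − 0.503) = 1/0.497 ≈ 2.012.
ΔY = k × ΔG = (+£489 billion) / 0.497 ≈ +£984 billion.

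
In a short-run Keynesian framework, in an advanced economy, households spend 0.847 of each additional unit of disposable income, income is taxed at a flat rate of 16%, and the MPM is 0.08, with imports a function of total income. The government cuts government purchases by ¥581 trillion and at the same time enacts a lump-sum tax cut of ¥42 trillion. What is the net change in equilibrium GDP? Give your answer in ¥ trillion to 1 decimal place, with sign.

−¥1,480.0 trillion

Expenditure multiplier = 1/(1 − c(1−t) + m) = 1/(1 − 0.847×0.84 + 0.08) = 1/0.36852 ≈ 2.714.
ΔG contributes k·ΔG = (−¥581 trillion) / 0.36852 ≈ −¥1,576.6 trillion.
ΔT of −¥42 trillion changes first-round spending by −c·ΔT = +¥35.574 trillion, contributing k·(−c·ΔT) = (+¥35.574 trillion) / 0.36852 ≈ +¥96.5 trillion.
Net ΔY = k(ΔG − c·ΔT) = (−¥545.426 trillion) / 0.36852 ≈ −¥1,480 trillion.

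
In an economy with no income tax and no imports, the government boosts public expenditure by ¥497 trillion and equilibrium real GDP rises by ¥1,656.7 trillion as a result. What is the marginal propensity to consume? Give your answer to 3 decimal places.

0.700

Implied spending multiplier k = ΔY/ΔG = 1,656.7/497 ≈ 3.3334.
Since k = 1/(1 − MPC), MPC = 1 − 1/k = 1 − ΔG/ΔY = 1 − 497/1,656.7 ≈ 0.700.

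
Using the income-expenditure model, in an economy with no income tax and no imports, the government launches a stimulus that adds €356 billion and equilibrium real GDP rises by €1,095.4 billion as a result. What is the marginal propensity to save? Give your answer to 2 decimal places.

0.32

Implied spending multiplier k = ΔY/ΔG = 1,095.4/356 ≈ 3.077.
Since k = 1/(1 − MPC), MPC = 1 − 1/k = 1 − ΔG/ΔY = 1 − 356/1,095.4 ≈ 0.68.
MPS = 1 − MPC = 0.32.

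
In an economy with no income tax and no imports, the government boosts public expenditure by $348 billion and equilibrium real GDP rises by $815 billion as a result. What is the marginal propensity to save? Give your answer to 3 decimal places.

0.427

Implied spending multiplier k = ΔY/ΔG = 815/348 ≈ 2.342.
Since k = 1/(1 − MPC), MPC = 1 − 1/k = 1 − ΔG/ΔY = 1 − 348/815 ≈ 0.573.
MPS = 1 − MPC = 0.427.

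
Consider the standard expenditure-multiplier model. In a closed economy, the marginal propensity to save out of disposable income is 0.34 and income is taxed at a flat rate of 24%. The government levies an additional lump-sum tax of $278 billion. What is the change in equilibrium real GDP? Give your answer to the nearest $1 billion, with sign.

MPC = 1 − MPS = 1 − 0.34 = 0.66.
A lump-sum tax change of +$278 billion shifts disposable income by −$278 billion; first-round consumption changes by −c × ΔT = −0.66 × (+$278 billion) = −$183.48 billion.
Expenditure multiplier = 1/(1 − c(1−t)) = 1/(1 − 0.66×0.76) = 1/0.4984 ≈ 2.006.
The tax multiplier is −c × k ≈ −1.324, so ΔY = k × (−c·ΔT) = (−$183.48 billion) / 0.4984 ≈ −$368 billion.

−$368 billion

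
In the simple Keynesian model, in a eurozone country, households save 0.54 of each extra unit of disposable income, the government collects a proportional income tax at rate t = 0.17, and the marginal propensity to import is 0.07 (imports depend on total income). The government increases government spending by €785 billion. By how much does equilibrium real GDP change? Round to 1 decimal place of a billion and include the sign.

MPC = 1 − MPS = 1 − 0.54 = 0.46.
Spending multiplier = 1/(1 − c(1−t) + m) = 1/(1 − 0.46×0.83 + 0.07) = 1/0.6882 ≈ 1.453.
ΔY = k × ΔG = (+€785 billion) / 0.6882 ≈ +€1,140.7 billion.

+€1,140.7 billion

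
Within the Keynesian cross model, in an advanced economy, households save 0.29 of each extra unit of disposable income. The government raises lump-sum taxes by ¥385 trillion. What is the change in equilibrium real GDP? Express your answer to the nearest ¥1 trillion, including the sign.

−¥943 trillion

MPC = 1 − MPS = 1 − 0.29 = 0.71.
A lump-sum tax change of +¥385 trillion shifts disposable income by −¥385 trillion; first-round consumption changes by −c × ΔT = −0.71 × (+¥385 trillion) = −¥273.35 trillion.
Expenditure multiplier = 1/(1 − MPC) = 1/(1 − 0.71) = 1/0.29 ≈ 3.448.
The tax multiplier is −c × k ≈ −2.448, so ΔY = k × (−c·ΔT) = (−¥273.35 trillion) / 0.29 ≈ −¥943 trillion.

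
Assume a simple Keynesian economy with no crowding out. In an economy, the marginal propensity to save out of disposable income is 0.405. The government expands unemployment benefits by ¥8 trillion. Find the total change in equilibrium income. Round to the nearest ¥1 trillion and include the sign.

MPC = 1 − MPS = 1 − 0.405 = 0.595.
The transfer change shifts disposable income by +¥8 trillion, so first-round consumption changes by c·ΔTR = 0.595 × (+¥8 trillion) = +¥4.76 trillion.
Expenditure multiplier = 1/(1 − MPC) = 1/(1 − 0.595) = 1/0.405 ≈ 2.469.
The transfer multiplier is c × k ≈ 1.469, so ΔY = k × (c·ΔTR) = (+¥4.76 trillion) / 0.405 ≈ +¥12 trillion.

+¥12 trillion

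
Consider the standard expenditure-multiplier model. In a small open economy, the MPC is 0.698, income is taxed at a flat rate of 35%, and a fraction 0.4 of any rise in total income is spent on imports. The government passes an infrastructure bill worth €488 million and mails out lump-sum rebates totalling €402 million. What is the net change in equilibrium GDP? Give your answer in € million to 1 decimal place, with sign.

+€812.2 million

Expenditure multiplier = 1/(1 − c(1−t) + m) = 1/(1 − 0.698×0.65 + 0.4) = 1/0.9463 ≈ 1.057.
ΔG contributes k·ΔG = (+€488 million) / 0.9463 ≈ +€515.7 million.
ΔT of −€402 million changes first-round spending by −c·ΔT = +€280.596 million, contributing k·(−c·ΔT) = (+€280.596 million) / 0.9463 ≈ +€296.5 million.
Net ΔY = k(ΔG − c·ΔT) = (+€768.596 million) / 0.9463 ≈ +€812.2 million.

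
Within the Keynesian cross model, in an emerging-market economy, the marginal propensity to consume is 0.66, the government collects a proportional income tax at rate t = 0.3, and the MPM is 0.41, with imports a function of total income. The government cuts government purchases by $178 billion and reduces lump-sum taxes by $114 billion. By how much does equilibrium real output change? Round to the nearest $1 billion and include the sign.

Expenditure multiplier = 1/(1 − c(1−t) + m) = 1/(1 − 0.66×0.7 + 0.41) = 1/0.948 ≈ 1.055.
ΔG contributes k·ΔG = (−$178 billion) / 0.948 ≈ −$187.8 billion.
ΔT of −$114 billion changes first-round spending by −c·ΔT = +$75.24 billion, contributing k·(−c·ΔT) = (+$75.24 billion) / 0.948 ≈ +$79.4 billion.
Net ΔY = k(ΔG − c·ΔT) = (−$102.76 billion) / 0.948 ≈ −$108 billion.

−$108 billion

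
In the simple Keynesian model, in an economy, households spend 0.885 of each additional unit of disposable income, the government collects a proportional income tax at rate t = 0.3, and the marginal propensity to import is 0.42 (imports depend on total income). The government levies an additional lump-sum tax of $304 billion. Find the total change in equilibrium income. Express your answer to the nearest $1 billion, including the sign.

A lump-sum tax change of +$304 billion shifts disposable income by −$304 billion; first-round consumption changes by −c × ΔT = −0.885 × (+$304 billion) = −$269.04 billion.
Expenditure multiplier = 1/(1 − c(1−t) + m) = 1/(1 − 0.885×0.7 + 0.42) = 1/0.8005 ≈ 1.249.
The tax multiplier is −c × k ≈ −1.106, so ΔY = k × (−c·ΔT) = (−$269.04 billion) / 0.8005 ≈ −$336 billion.

−$336 billion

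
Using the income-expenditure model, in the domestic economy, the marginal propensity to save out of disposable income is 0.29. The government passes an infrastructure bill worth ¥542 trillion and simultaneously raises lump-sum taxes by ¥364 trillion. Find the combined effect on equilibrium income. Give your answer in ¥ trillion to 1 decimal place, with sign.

+¥977.8 trillion

MPC = 1 − MPS = 1 − 0.29 = 0.71.
Expenditure multiplier = 1/(1 − MPC) = 1/(1 − 0.71) = 1/0.29 ≈ 3.448.
ΔG contributes k·ΔG = (+¥542 trillion) / 0.29 ≈ +¥1,869 trillion.
ΔT of +¥364 trillion changes first-round spending by −c·ΔT = −¥258.44 trillion, contributing k·(−c·ΔT) = (−¥258.44 trillion) / 0.29 ≈ −¥891.2 trillion.
Net ΔY = k(ΔG − c·ΔT) = (+¥283.56 trillion) / 0.29 ≈ +¥977.8 trillion.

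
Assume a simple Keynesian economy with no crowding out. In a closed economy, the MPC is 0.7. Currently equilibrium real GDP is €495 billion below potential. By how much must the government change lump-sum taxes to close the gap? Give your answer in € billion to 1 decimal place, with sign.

−€212.1 billion

Spending multiplier = 1/(1 − MPC) = 1/(1 − 0.7) = 1/0.3 ≈ 3.333.
Tax multiplier = −c·k = −0.7/0.3 ≈ −2.333. Need ΔY = +€495 billion, so ΔT = ΔY/(−c·k) = −(+€495 billion) × 0.3 / 0.7 ≈ −€212.1 billion.
The government should cut lump-sum taxes by €212.1 billion.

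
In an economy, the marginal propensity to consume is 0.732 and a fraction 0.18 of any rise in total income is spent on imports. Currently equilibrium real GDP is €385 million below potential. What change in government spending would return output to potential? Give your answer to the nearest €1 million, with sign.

Spending multiplier = 1/(1 − c + m) = 1/(1 − 0.732 + 0.18) = 1/0.448 ≈ 2.232.
Need ΔY = +€385 million, so ΔG = ΔY/k = (+€385 million) × 0.448 ≈ +€172 million.
The government should increase government spending by €172 million.

+€172 million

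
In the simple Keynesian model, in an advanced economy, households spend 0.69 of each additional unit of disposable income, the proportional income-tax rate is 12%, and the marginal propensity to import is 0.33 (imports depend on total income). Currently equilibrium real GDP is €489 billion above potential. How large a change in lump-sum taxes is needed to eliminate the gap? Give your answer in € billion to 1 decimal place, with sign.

+€512.2 billion

Spending multiplier = 1/(1 − c(1−t) + m) = 1/(1 − 0.69×0.88 + 0.33) = 1/0.7228 ≈ 1.384.
Tax multiplier = −c·k = −0.69/0.7228 ≈ −0.955. Need ΔY = −€489 billion, so ΔT = ΔY/(−c·k) = −(−€489 billion) × 0.7228 / 0.69 ≈ +€512.2 billion.
The government should raise lump-sum taxes by €512.2 billion.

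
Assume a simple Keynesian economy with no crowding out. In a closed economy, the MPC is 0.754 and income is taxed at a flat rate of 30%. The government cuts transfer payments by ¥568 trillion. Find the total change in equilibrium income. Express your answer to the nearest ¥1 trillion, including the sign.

−¥907 trillion

The transfer change shifts disposable income by −¥568 trillion, so first-round consumption changes by c·ΔTR = 0.754 × (−¥568 trillion) = −¥428.272 trillion.
Expenditure multiplier = 1/(1 − c(1−t)) = 1/(1 − 0.754×0.7) = 1/0.4722 ≈ 2.118.
The transfer multiplier is c × k ≈ 1.597, so ΔY = k × (c·ΔTR) = (−¥428.272 trillion) / 0.4722 ≈ −¥907 trillion.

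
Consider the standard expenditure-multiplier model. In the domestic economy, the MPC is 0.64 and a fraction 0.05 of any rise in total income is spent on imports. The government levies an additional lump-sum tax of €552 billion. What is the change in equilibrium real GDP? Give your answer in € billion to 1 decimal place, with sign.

−€861.7 billion

A lump-sum tax change of +€552 billion shifts disposable income by −€552 billion; first-round consumption changes by −c × ΔT = −0.64 × (+€552 billion) = −€353.28 billion.
Expenditure multiplier = 1/(1 − c + m) = 1/(1 − 0.64 + 0.05) = 1/0.41 ≈ 2.439.
The tax multiplier is −c × k ≈ −1.561, so ΔY = k × (−c·ΔT) = (−€353.28 billion) / 0.41 ≈ −€861.7 billion.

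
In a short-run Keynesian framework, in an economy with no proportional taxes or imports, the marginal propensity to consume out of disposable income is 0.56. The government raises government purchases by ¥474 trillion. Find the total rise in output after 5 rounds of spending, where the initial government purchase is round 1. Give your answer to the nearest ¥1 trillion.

¥1,018 trillion

Round 1 adds ΔG = ¥474 trillion; each later round is MPC = 0.56 times the previous.
After 5 rounds: 474 + 265.44 + 148.6464 + 83.241984 + 46.61551104 = ΔG·(1 − c^5)/(1 − c) = 474 × (1 − 0.0550731776)/0.44 ≈ ¥1,018 trillion.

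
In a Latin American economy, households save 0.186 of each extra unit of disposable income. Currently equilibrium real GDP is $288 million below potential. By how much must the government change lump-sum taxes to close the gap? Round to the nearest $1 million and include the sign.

−$66 million

MPC = 1 − MPS = 1 − 0.186 = 0.814.
Spending multiplier = 1/(1 − MPC) = 1/(1 − 0.814) = 1/0.186 ≈ 5.376.
Tax multiplier = −c·k = −0.814/0.186 ≈ −4.376. Need ΔY = +$288 million, so ΔT = ΔY/(−c·k) = −(+$288 million) × 0.186 / 0.814 ≈ −$66 million.
The government should cut lump-sum taxes by $66 million.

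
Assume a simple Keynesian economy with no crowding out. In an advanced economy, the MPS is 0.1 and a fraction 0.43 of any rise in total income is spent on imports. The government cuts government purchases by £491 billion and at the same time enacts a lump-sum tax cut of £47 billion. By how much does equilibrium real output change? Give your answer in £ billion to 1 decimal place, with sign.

−£846.6 billion

MPC = 1 − MPS = 1 − 0.1 = 0.9.
Expenditure multiplier = 1/(1 − c + m) = 1/(1 − 0.9 + 0.43) = 1/0.53 ≈ 1.887.
ΔG contributes k·ΔG = (−£491 billion) / 0.53 ≈ −£926.4 billion.
ΔT of −£47 billion changes first-round spending by −c·ΔT = +£42.3 billion, contributing k·(−c·ΔT) = (+£42.3 billion) / 0.53 ≈ +£79.8 billion.
Net ΔY = k(ΔG − c·ΔT) = (−£448.7 billion) / 0.53 ≈ −£846.6 billion.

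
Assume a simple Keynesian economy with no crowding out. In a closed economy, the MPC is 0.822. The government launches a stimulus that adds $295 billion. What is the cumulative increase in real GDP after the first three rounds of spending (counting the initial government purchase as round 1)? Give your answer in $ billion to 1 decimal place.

Round 1 adds ΔG = $295 billion; each later round is MPC = 0.822 times the previous.
After 3 rounds: 295 + 242.49 + 199.32678 = ΔG·(1 − c^3)/(1 − c) = 295 × (1 − 0.555412248)/0.178 ≈ $736.8 billion.

$736.8 billion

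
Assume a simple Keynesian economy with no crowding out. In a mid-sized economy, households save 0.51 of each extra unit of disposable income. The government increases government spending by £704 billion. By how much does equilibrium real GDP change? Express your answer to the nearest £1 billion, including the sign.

+£1,380 billion

MPC = 1 − MPS = 1 − 0.51 = 0.49.
Spending multiplier = 1/(1 − MPC) = 1/(1 − 0.49) = 1/0.51 ≈ 1.961.
ΔY = k × ΔG = (+£704 billion) / 0.51 ≈ +£1,380 billion.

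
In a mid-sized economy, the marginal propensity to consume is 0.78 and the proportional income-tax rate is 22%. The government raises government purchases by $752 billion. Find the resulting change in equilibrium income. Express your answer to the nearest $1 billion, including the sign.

+$1,920 billion

Expenditure multiplier = 1/(1 − c(1−t)) = 1/(1 − 0.78×0.78) = 1/0.3916 ≈ 2.554.
ΔY = k × ΔG = (+$752 billion) / 0.3916 ≈ +$1,920 billion.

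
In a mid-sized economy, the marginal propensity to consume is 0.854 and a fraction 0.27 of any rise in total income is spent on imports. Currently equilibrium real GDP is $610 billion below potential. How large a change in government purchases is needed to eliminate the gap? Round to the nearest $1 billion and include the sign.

Spending multiplier = 1/(1 − c + m) = 1/(1 − 0.854 + 0.27) = 1/0.416 ≈ 2.404.
Need ΔY = +$610 billion, so ΔG = ΔY/k = (+$610 billion) × 0.416 ≈ +$254 billion.
The government should increase government purchases by $254 billion.

+$254 billion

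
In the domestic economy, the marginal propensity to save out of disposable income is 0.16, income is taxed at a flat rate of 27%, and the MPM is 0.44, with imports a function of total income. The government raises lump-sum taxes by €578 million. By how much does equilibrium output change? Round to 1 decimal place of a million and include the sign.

−€587.2 million

MPC = 1 − MPS = 1 − 0.16 = 0.84.
A lump-sum tax change of +€578 million shifts disposable income by −€578 million; first-round consumption changes by −c × ΔT = −0.84 × (+€578 million) = −€485.52 million.
Expenditure multiplier = 1/(1 − c(1−t) + m) = 1/(1 − 0.84×0.73 + 0.44) = 1/0.8268 ≈ 1.209.
The tax multiplier is −c × k ≈ −1.016, so ΔY = k × (−c·ΔT) = (−€485.52 million) / 0.8268 ≈ −€587.2 million.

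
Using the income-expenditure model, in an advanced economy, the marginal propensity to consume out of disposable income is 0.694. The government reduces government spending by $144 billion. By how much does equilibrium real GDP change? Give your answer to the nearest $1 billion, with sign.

Government-spending multiplier = 1/(1 − MPC) = 1/(1 − 0.694) = 1/0.306 ≈ 3.268.
ΔY = k × ΔG = (−$144 billion) / 0.306 ≈ −$471 billion.

−$471 billion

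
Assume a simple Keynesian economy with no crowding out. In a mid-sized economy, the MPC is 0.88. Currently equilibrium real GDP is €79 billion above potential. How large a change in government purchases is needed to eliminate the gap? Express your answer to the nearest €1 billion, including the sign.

−€9 billion

Spending multiplier = 1/(1 − MPC) = 1/(1 − 0.88) = 1/0.12 ≈ 8.333.
Need ΔY = −€79 billion, so ΔG = ΔY/k = (−€79 billion) × 0.12 ≈ −€9 billion.
The government should cut government purchases by €9 billion.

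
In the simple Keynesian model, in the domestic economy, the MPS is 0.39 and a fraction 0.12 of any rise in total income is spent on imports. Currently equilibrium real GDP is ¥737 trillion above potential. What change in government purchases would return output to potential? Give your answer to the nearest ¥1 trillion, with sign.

MPC = 1 − MPS = 1 − 0.39 = 0.61.
Spending multiplier = 1/(1 − c + m) = 1/(1 − 0.61 + 0.12) = 1/0.51 ≈ 1.961.
Need ΔY = −¥737 trillion, so ΔG = ΔY/k = (−¥737 trillion) × 0.51 ≈ −¥376 trillion.
The government should cut government purchases by ¥376 trillion.

−¥376 trillion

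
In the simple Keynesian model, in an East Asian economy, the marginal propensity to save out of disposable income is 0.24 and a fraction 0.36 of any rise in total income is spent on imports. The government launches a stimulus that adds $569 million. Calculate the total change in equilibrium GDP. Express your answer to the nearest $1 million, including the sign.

+$948 million

MPC = 1 − MPS = 1 − 0.24 = 0.76.
Government-spending multiplier = 1/(1 − c + m) = 1/(1 − 0.76 + 0.36) = 1/0.6 ≈ 1.667.
ΔY = k × ΔG = (+$569 million) / 0.6 ≈ +$948 million.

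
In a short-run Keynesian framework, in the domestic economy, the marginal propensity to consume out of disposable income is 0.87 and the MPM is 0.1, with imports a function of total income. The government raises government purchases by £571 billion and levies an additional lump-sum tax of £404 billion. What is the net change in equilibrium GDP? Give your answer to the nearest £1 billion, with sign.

Expenditure multiplier = 1/(1 − c + m) = 1/(1 − 0.87 + 0.1) = 1/0.23 ≈ 4.348.
ΔG contributes k·ΔG = (+£571 billion) / 0.23 ≈ +£2,482.6 billion.
ΔT of +£404 billion changes first-round spending by −c·ΔT = −£351.48 billion, contributing k·(−c·ΔT) = (−£351.48 billion) / 0.23 ≈ −£1,528.2 billion.
Net ΔY = k(ΔG − c·ΔT) = (+£219.52 billion) / 0.23 ≈ +£954 billion.

+£954 billion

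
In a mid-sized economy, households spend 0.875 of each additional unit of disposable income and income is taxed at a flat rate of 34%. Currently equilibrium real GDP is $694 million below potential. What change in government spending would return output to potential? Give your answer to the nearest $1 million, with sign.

+$293 million

Spending multiplier = 1/(1 − c(1−t)) = 1/(1 − 0.875×0.66) = 1/0.4225 ≈ 2.367.
Need ΔY = +$694 million, so ΔG = ΔY/k = (+$694 million) × 0.4225 ≈ +$293 million.
The government should increase government spending by $293 million.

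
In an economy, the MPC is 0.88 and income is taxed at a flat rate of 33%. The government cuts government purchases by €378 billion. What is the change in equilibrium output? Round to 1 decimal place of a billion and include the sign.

Expenditure multiplier = 1/(1 − c(1−t)) = 1/(1 − 0.88×0.67) = 1/0.4104 ≈ 2.437.
ΔY = k × ΔG = (−€378 billion) / 0.4104 ≈ −€921.1 billion.

−€921.1 billion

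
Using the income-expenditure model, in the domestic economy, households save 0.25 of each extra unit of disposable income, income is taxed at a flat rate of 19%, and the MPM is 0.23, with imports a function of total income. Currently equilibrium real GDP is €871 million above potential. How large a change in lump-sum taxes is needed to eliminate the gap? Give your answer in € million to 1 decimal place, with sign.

+€722.9 million

MPC = 1 − MPS = 1 − 0.25 = 0.75.
Spending multiplier = 1/(1 − c(1−t) + m) = 1/(1 − 0.75×0.81 + 0.23) = 1/0.6225 ≈ 1.606.
Tax multiplier = −c·k = −0.75/0.6225 ≈ −1.205. Need ΔY = −€871 million, so ΔT = ΔY/(−c·k) = −(−€871 million) × 0.6225 / 0.75 ≈ +€722.9 million.
The government should raise lump-sum taxes by €722.9 million.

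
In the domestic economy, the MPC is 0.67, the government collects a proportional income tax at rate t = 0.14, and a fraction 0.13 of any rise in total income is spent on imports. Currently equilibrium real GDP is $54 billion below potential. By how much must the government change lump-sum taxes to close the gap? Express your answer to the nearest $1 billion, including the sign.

Spending multiplier = 1/(1 − c(1−t) + m) = 1/(1 − 0.67×0.86 + 0.13) = 1/0.5538 ≈ 1.806.
Tax multiplier = −c·k = −0.67/0.5538 ≈ −1.21. Need ΔY = +$54 billion, so ΔT = ΔY/(−c·k) = −(+$54 billion) × 0.5538 / 0.67 ≈ −$45 billion.
The government should cut lump-sum taxes by $45 billion.

−$45 billion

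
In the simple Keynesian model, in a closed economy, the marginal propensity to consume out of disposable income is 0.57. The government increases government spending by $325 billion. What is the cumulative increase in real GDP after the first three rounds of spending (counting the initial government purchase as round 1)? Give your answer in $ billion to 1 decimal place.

Round 1 adds ΔG = $325 billion; each later round is MPC = 0.57 times the previous.
After 3 rounds: 325 + 185.25 + 105.5925 = ΔG·(1 − c^3)/(1 − c) = 325 × (1 − 0.185193)/0.43 ≈ $615.8 billion.

$615.8 billion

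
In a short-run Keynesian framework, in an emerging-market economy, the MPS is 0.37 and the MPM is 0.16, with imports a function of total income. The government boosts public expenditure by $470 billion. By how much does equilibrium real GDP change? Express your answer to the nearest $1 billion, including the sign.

MPC = 1 − MPS = 1 − 0.37 = 0.63.
Government-spending multiplier = 1/(1 − c + m) = 1/(1 − 0.63 + 0.16) = 1/0.53 ≈ 1.887.
ΔY = k × ΔG = (+$470 billion) / 0.53 ≈ +$887 billion.

+$887 billion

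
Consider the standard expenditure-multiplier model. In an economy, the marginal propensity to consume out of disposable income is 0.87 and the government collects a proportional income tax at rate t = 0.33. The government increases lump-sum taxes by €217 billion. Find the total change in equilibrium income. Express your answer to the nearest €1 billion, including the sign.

A lump-sum tax change of +€217 billion shifts disposable income by −€217 billion; first-round consumption changes by −c × ΔT = −0.87 × (+€217 billion) = −€188.79 billion.
Expenditure multiplier = 1/(1 − c(1−t)) = 1/(1 − 0.87×0.67) = 1/0.4171 ≈ 2.398.
The tax multiplier is −c × k ≈ −2.086, so ΔY = k × (−c·ΔT) = (−€188.79 billion) / 0.4171 ≈ −€453 billion.

−€453 billion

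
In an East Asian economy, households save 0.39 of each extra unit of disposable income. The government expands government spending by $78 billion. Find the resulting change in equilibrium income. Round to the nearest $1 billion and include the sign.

+$200 billion

MPC = 1 − MPS = 1 − 0.39 = 0.61.
Government-spending multiplier = 1/(1 − MPC) = 1/(1 − 0.61) = 1/0.39 ≈ 2.564.
ΔY = k × ΔG = (+$78 billion) / 0.39 = +$200 billion.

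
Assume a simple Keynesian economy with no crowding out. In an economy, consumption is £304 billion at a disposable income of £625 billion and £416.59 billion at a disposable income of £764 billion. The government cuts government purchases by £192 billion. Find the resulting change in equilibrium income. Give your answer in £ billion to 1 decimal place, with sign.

MPC = ΔC/ΔYd = (416.59 − 304)/(764 − 625) = 112.59/139 = 0.81.
Expenditure multiplier = 1/(1 − MPC) = 1/(1 − 0.81) = 1/0.19 ≈ 5.263.
ΔY = k × ΔG = (−£192 billion) / 0.19 ≈ −£1,010.5 billion.

−£1,010.5 billion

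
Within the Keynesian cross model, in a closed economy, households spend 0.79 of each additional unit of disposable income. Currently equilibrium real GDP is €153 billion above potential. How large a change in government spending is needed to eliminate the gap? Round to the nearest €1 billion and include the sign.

−€32 billion

Spending multiplier = 1/(1 − MPC) = 1/(1 − 0.79) = 1/0.21 ≈ 4.762.
Need ΔY = −€153 billion, so ΔG = ΔY/k = (−€153 billion) × 0.21 ≈ −€32 billion.
The government should cut government spending by €32 billion.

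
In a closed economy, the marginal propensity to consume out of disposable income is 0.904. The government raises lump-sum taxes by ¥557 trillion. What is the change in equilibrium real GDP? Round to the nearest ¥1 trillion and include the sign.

A lump-sum tax change of +¥557 trillion shifts disposable income by −¥557 trillion; first-round consumption changes by −c × ΔT = −0.904 × (+¥557 trillion) = −¥503.528 trillion.
Expenditure multiplier = 1/(1 − MPC) = 1/(1 − 0.904) = 1/0.096 ≈ 10.417.
The tax multiplier is −c × k ≈ −9.417, so ΔY = k × (−c·ΔT) = (−¥503.528 trillion) / 0.096 ≈ −¥5,245 trillion.

−¥5,245 trillion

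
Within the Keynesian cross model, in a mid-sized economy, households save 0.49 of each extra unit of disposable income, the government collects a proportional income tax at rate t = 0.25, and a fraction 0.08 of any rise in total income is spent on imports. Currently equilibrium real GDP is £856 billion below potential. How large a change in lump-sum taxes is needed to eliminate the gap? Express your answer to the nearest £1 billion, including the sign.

−£1,171 billion

MPC = 1 − MPS = 1 − 0.49 = 0.51.
Spending multiplier = 1/(1 − c(1−t) + m) = 1/(1 − 0.51×0.75 + 0.08) = 1/0.6975 ≈ 1.434.
Tax multiplier = −c·k = −0.51/0.6975 ≈ −0.731. Need ΔY = +£856 billion, so ΔT = ΔY/(−c·k) = −(+£856 billion) × 0.6975 / 0.51 ≈ −£1,171 billion.
The government should cut lump-sum taxes by £1,171 billion.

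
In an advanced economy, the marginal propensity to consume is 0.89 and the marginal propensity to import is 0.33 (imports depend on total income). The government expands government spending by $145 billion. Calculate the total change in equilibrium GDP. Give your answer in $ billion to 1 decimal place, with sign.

Spending multiplier = 1/(1 − c + m) = 1/(1 − 0.89 + 0.33) = 1/0.44 ≈ 2.273.
ΔY = k × ΔG = (+$145 billion) / 0.44 ≈ +$329.5 billion.

+$329.5 billion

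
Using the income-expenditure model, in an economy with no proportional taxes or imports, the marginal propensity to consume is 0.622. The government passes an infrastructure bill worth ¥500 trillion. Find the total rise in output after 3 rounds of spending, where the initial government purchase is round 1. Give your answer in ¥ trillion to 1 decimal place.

Round 1 adds ΔG = ¥500 trillion; each later round is MPC = 0.622 times the previous.
After 3 rounds: 500 + 311 + 193.442 = ΔG·(1 − c^3)/(1 − c) = 500 × (1 − 0.240641848)/0.378 ≈ ¥1,004.4 trillion.

¥1,004.4 trillion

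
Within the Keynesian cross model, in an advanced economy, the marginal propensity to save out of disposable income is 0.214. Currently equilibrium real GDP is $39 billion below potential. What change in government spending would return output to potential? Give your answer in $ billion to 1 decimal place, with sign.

MPC = 1 − MPS = 1 − 0.214 = 0.786.
Spending multiplier = 1/(1 − MPC) = 1/(1 − 0.786) = 1/0.214 ≈ 4.673.
Need ΔY = +$39 billion, so ΔG = ΔY/k = (+$39 billion) × 0.214 ≈ +$8.3 billion.
The government should increase government spending by $8.3 billion.

+$8.3 billion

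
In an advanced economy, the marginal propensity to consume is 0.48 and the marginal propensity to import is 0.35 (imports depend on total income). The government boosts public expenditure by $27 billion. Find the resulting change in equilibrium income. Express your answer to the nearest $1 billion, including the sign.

Spending multiplier = 1/(1 − c + m) = 1/(1 − 0.48 + 0.35) = 1/0.87 ≈ 1.149.
ΔY = k × ΔG = (+$27 billion) / 0.87 ≈ +$31 billion.

+$31 billion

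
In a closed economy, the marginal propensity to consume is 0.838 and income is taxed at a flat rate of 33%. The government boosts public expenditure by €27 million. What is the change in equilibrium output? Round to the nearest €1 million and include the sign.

Spending multiplier = 1/(1 − c(1−t)) = 1/(1 − 0.838×0.67) = 1/0.43854 ≈ 2.28.
ΔY = k × ΔG = (+€27 million) / 0.43854 ≈ +€62 million.

+€62 million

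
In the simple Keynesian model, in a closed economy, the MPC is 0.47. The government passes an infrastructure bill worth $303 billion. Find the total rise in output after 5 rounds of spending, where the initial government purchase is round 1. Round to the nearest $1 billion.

Round 1 adds ΔG = $303 billion; each later round is MPC = 0.47 times the previous.
After 5 rounds: 303 + 142.41 + 66.9327 + 31.458369 + 14.78543343 = ΔG·(1 − c^5)/(1 − c) = 303 × (1 − 0.0229345007)/0.53 ≈ $559 billion.

$559 billion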